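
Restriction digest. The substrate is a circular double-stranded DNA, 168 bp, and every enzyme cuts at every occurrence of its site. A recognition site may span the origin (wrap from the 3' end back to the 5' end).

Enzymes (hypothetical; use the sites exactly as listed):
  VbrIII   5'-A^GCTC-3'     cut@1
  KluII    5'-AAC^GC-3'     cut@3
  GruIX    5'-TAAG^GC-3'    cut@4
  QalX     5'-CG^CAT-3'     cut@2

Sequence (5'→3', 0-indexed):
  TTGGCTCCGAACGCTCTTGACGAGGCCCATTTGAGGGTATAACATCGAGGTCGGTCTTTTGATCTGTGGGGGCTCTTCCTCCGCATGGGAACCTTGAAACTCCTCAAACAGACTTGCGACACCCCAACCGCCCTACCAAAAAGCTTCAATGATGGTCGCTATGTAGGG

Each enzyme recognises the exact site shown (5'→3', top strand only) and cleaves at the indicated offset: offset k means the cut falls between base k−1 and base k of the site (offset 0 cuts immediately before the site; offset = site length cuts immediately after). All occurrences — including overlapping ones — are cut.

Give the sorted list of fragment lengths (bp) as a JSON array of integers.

Per-enzyme occurrences:
  VbrIII (AGCTC, off=1): no sites
  KluII AACGC/3: at [9] ⇒ [12]
  GruIX (TAAGGC, off=4): no sites
  QalX CGCAT/2: at [81] ⇒ [83]

All cut coordinates (distinct, sorted): [12, 83]

Fragments:
  12→83: 71 bp
  83→12 (wrap): 168-83+12 = 97 bp

[71,97]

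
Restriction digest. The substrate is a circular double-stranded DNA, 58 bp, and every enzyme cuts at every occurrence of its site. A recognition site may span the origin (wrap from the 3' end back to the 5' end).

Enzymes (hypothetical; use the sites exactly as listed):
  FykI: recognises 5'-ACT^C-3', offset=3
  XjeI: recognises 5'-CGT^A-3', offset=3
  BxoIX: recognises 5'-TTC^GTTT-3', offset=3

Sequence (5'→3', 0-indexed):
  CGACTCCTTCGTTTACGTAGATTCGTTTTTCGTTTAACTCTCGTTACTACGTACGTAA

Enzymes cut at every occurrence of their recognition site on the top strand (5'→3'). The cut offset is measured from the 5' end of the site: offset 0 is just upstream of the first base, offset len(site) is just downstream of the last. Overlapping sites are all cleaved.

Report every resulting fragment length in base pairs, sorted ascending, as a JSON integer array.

[4,5,6,7,7,8,8,13]

Scan for sites:
  FykI (ACTC, off=3): starts [2, 36] → cuts [5, 39]
  XjeI (CGTA, off=3): starts [15, 49, 53] → cuts [18, 52, 56]
  BxoIX (TTCGTTT, off=3): starts [7, 21, 28] → cuts [10, 24, 31]

Pooled cuts: [5, 10, 18, 24, 31, 39, 52, 56]

Fragment lengths:
  5→10: 5 bp
  10→18: 8 bp
  18→24: 6 bp
  24→31: 7 bp
  31→39: 8 bp
  39→52: 13 bp
  52→56: 4 bp
  56→5 (wrap): 58-56+5 = 7 bp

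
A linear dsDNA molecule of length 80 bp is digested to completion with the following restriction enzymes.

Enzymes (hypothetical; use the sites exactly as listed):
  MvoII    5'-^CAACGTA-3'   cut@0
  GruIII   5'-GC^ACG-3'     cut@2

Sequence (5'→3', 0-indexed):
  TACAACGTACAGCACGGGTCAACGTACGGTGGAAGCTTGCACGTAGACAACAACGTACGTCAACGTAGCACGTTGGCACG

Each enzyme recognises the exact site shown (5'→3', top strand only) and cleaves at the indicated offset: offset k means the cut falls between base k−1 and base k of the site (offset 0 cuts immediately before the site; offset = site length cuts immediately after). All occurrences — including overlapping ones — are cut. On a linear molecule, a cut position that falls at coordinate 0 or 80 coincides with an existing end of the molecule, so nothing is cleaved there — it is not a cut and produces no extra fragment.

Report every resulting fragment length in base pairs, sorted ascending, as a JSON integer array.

[2,3,6,8,9,10,10,11,21]

Per-enzyme occurrences:
  MvoII (CAACGTA, off=0): starts [2, 19, 50, 60] → cuts [2, 19, 50, 60]
  GruIII (GCACG, off=2): starts [11, 38, 67, 75] → cuts [13, 40, 69, 77]

All cut coordinates (distinct, sorted): [2, 13, 19, 40, 50, 60, 69, 77]

Fragments:
  [0,2): 2 bp
  [2,13): 11 bp
  [13,19): 6 bp
  [19,40): 21 bp
  [40,50): 10 bp
  [50,60): 10 bp
  [60,69): 9 bp
  [69,77): 8 bp
  [77,80): 3 bp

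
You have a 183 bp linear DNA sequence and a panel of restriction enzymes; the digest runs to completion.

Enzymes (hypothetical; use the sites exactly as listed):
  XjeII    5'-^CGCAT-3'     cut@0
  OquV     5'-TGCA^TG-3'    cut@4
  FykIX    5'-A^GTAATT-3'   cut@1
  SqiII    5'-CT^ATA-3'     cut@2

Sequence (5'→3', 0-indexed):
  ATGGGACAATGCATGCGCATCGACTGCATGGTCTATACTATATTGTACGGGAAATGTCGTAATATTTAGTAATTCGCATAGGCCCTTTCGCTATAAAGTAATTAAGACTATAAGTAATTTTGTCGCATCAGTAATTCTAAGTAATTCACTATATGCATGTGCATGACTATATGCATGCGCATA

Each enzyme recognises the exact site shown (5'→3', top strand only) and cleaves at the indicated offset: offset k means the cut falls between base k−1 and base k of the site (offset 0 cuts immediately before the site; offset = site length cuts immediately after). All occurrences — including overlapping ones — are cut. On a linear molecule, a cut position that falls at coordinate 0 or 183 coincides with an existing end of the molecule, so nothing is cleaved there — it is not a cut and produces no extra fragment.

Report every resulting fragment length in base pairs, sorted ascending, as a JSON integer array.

Scan for sites:
  XjeII CGCAT/0: at [15, 74, 123, 177] ⇒ [15, 74, 123, 177]
  OquV TGCATG/4: at [9, 24, 153, 159, 171] ⇒ [13, 28, 157, 163, 175]
  FykIX AGTAATT/1: at [67, 96, 112, 129, 139] ⇒ [68, 97, 113, 130, 140]
  SqiII CTATA/2: at [32, 37, 90, 107, 148, 166] ⇒ [34, 39, 92, 109, 150, 168]

All cut coordinates (distinct, sorted): [13, 15, 28, 34, 39, 68, 74, 92, 97, 109, 113, 123, 130, 140, 150, 157, 163, 168, 175, 177]

Fragment lengths:
  [0,13): 13 bp
  [13,15): 2 bp
  [15,28): 13 bp
  [28,34): 6 bp
  [34,39): 5 bp
  [39,68): 29 bp
  [68,74): 6 bp
  [74,92): 18 bp
  [92,97): 5 bp
  [97,109): 12 bp
  [109,113): 4 bp
  [113,123): 10 bp
  [123,130): 7 bp
  [130,140): 10 bp
  [140,150): 10 bp
  [150,157): 7 bp
  [157,163): 6 bp
  [163,168): 5 bp
  [168,175): 7 bp
  [175,177): 2 bp
  [177,183): 6 bp

[2,2,4,5,5,5,6,6,6,6,7,7,7,10,10,10,12,13,13,18,29]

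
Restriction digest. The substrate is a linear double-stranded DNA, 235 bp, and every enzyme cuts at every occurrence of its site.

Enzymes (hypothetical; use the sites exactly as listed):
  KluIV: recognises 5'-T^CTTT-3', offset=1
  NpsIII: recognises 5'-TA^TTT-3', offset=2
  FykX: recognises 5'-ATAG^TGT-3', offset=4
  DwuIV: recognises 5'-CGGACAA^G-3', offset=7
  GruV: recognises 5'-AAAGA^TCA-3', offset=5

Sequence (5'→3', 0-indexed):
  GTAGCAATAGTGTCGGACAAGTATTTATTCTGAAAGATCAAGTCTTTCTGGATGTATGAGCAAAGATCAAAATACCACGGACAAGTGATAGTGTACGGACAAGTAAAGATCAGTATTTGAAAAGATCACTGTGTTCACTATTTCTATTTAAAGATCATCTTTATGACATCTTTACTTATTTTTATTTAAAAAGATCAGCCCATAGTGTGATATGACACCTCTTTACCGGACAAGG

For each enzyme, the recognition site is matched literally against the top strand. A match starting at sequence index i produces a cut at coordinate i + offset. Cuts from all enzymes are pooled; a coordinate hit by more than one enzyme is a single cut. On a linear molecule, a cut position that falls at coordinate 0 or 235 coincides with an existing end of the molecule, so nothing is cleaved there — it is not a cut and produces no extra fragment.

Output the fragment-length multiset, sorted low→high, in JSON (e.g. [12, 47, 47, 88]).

Site scan:
  KluIV TCTTT/1: at [42, 157, 168, 219] ⇒ [43, 158, 169, 220]
  NpsIII TATTT/2: at [21, 113, 138, 144, 176, 182] ⇒ [23, 115, 140, 146, 178, 184]
  FykX ATAGTGT/4: at [6, 87, 201] ⇒ [10, 91, 205]
  DwuIV CGGACAAG/7: at [13, 77, 95, 226] ⇒ [20, 84, 102, 233]
  GruV AAAGATCA/5: at [32, 61, 104, 120, 149, 189] ⇒ [37, 66, 109, 125, 154, 194]

All cut coordinates (distinct, sorted): [10, 20, 23, 37, 43, 66, 84, 91, 102, 109, 115, 125, 140, 146, 154, 158, 169, 178, 184, 194, 205, 220, 233]

Fragments:
  [0,10): 10 bp
  [10,20): 10 bp
  [20,23): 3 bp
  [23,37): 14 bp
  [37,43): 6 bp
  [43,66): 23 bp
  [66,84): 18 bp
  [84,91): 7 bp
  [91,102): 11 bp
  [102,109): 7 bp
  [109,115): 6 bp
  [115,125): 10 bp
  [125,140): 15 bp
  [140,146): 6 bp
  [146,154): 8 bp
  [154,158): 4 bp
  [158,169): 11 bp
  [169,178): 9 bp
  [178,184): 6 bp
  [184,194): 10 bp
  [194,205): 11 bp
  [205,220): 15 bp
  [220,233): 13 bp
  [233,235): 2 bp

[2,3,4,6,6,6,6,7,7,8,9,10,10,10,10,11,11,11,13,14,15,15,18,23]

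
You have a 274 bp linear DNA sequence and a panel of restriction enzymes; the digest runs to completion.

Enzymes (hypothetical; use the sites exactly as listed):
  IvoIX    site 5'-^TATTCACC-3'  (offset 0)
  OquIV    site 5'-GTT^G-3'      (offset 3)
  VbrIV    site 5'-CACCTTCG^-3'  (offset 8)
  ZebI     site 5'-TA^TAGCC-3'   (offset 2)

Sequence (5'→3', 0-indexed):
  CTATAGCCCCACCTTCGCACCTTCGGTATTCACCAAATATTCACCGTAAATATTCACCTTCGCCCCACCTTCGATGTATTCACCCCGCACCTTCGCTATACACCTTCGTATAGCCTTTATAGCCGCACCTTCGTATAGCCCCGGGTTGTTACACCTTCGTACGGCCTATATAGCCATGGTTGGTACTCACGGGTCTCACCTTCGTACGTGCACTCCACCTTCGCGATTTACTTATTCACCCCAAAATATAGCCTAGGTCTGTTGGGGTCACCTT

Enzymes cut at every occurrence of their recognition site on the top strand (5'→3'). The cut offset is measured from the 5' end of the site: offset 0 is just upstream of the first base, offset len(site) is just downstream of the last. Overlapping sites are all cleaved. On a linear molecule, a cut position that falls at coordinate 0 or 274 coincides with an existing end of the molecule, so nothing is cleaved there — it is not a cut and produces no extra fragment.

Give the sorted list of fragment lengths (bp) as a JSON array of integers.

[1,2,2,3,3,8,9,9,11,11,11,11,11,12,12,12,13,13,14,14,15,16,19,19,23]

Site scan:
  IvoIX (TATTCACC, off=0): starts [26, 37, 50, 76, 232] → cuts [26, 37, 50, 76, 232]
  OquIV (GTTG, off=3): starts [144, 178, 260] → cuts [147, 181, 263]
  VbrIV (CACCTTCG, off=8): starts [9, 17, 54, 65, 87, 100, 125, 151, 196, 215] → cuts [17, 25, 62, 73, 95, 108, 133, 159, 204, 223]
  ZebI (TATAGCC, off=2): starts [1, 108, 117, 133, 168, 246] → cuts [3, 110, 119, 135, 170, 248]

All cut coordinates (distinct, sorted): [3, 17, 25, 26, 37, 50, 62, 73, 76, 95, 108, 110, 119, 133, 135, 147, 159, 170, 181, 204, 223, 232, 248, 263]

Fragments:
  [0,3): 3 bp
  [3,17): 14 bp
  [17,25): 8 bp
  [25,26): 1 bp
  [26,37): 11 bp
  [37,50): 13 bp
  [50,62): 12 bp
  [62,73): 11 bp
  [73,76): 3 bp
  [76,95): 19 bp
  [95,108): 13 bp
  [108,110): 2 bp
  [110,119): 9 bp
  [119,133): 14 bp
  [133,135): 2 bp
  [135,147): 12 bp
  [147,159): 12 bp
  [159,170): 11 bp
  [170,181): 11 bp
  [181,204): 23 bp
  [204,223): 19 bp
  [223,232): 9 bp
  [232,248): 16 bp
  [248,263): 15 bp
  [263,274): 11 bp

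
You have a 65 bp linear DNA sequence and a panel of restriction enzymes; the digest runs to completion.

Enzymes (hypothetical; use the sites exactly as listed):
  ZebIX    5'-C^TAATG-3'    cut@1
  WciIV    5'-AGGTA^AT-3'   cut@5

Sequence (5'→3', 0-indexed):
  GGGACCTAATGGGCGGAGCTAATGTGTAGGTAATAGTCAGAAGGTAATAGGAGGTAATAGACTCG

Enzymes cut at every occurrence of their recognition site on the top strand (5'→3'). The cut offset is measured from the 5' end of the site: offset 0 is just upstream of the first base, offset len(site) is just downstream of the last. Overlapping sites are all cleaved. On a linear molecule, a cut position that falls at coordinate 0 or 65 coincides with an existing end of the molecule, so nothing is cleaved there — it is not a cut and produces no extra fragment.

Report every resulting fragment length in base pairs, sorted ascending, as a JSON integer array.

[6,9,10,13,13,14]

Scan for sites:
  ZebIX CTAATG/1: at [5, 18] ⇒ [6, 19]
  WciIV AGGTAAT/5: at [27, 41, 51] ⇒ [32, 46, 56]

All cut coordinates (distinct, sorted): [6, 19, 32, 46, 56]

Fragments:
  [0,6): 6 bp
  [6,19): 13 bp
  [19,32): 13 bp
  [32,46): 14 bp
  [46,56): 10 bp
  [56,65): 9 bp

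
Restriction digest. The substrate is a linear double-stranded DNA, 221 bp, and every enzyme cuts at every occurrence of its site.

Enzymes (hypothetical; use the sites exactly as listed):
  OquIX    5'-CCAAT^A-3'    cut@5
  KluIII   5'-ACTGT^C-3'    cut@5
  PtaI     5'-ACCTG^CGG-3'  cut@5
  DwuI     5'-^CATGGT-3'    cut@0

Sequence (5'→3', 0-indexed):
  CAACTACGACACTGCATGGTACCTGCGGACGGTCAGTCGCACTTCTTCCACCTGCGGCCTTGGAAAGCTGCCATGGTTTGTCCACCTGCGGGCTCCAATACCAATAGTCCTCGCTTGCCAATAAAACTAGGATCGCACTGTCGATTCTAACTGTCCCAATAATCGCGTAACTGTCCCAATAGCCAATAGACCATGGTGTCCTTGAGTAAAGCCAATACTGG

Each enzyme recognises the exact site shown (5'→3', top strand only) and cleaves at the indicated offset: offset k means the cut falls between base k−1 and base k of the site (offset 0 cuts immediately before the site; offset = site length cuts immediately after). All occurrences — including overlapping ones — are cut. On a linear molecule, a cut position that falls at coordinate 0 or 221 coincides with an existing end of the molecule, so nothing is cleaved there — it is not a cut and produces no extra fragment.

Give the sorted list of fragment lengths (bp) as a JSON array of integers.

Site scan:
  OquIX CCAATA/5: at [94, 100, 117, 155, 175, 182, 211] ⇒ [99, 105, 122, 160, 180, 187, 216]
  KluIII ACTGTC/5: at [136, 149, 169] ⇒ [141, 154, 174]
  PtaI ACCTGCGG/5: at [20, 49, 83] ⇒ [25, 54, 88]
  DwuI CATGGT/0: at [14, 71, 191] ⇒ [14, 71, 191]

Pooled cuts: [14, 25, 54, 71, 88, 99, 105, 122, 141, 154, 160, 174, 180, 187, 191, 216]

Fragment lengths:
  [0,14): 14 bp
  [14,25): 11 bp
  [25,54): 29 bp
  [54,71): 17 bp
  [71,88): 17 bp
  [88,99): 11 bp
  [99,105): 6 bp
  [105,122): 17 bp
  [122,141): 19 bp
  [141,154): 13 bp
  [154,160): 6 bp
  [160,174): 14 bp
  [174,180): 6 bp
  [180,187): 7 bp
  [187,191): 4 bp
  [191,216): 25 bp
  [216,221): 5 bp

[4,5,6,6,6,7,11,11,13,14,14,17,17,17,19,25,29]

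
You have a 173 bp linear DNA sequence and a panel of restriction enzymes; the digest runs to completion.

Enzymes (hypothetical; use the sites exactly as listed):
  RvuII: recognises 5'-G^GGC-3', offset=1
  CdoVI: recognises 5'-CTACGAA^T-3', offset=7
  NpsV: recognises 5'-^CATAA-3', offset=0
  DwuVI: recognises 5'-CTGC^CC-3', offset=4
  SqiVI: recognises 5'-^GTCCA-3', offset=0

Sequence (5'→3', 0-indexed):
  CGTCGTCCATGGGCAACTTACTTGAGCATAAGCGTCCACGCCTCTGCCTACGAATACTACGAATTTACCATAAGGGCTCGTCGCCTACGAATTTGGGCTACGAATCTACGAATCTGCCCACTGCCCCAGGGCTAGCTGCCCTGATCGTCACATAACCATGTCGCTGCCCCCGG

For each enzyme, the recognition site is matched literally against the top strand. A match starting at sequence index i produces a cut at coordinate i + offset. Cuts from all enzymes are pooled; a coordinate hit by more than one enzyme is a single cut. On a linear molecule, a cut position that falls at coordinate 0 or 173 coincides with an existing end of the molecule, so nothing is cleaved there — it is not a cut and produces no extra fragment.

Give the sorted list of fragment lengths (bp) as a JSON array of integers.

[4,4,5,5,5,6,6,7,7,7,8,9,9,10,11,15,17,17,21]

Per-enzyme occurrences:
  RvuII GGGC/1: at [10, 73, 94, 128] ⇒ [11, 74, 95, 129]
  CdoVI CTACGAAT/7: at [47, 56, 84, 97, 105] ⇒ [54, 63, 91, 104, 112]
  NpsV CATAA/0: at [26, 68, 150] ⇒ [26, 68, 150]
  DwuVI CTGCCC/4: at [113, 120, 135, 163] ⇒ [117, 124, 139, 167]
  SqiVI GTCCA/0: at [4, 33] ⇒ [4, 33]

All cut coordinates (distinct, sorted): [4, 11, 26, 33, 54, 63, 68, 74, 91, 95, 104, 112, 117, 124, 129, 139, 150, 167]

Fragment lengths:
  [0,4): 4 bp
  [4,11): 7 bp
  [11,26): 15 bp
  [26,33): 7 bp
  [33,54): 21 bp
  [54,63): 9 bp
  [63,68): 5 bp
  [68,74): 6 bp
  [74,91): 17 bp
  [91,95): 4 bp
  [95,104): 9 bp
  [104,112): 8 bp
  [112,117): 5 bp
  [117,124): 7 bp
  [124,129): 5 bp
  [129,139): 10 bp
  [139,150): 11 bp
  [150,167): 17 bp
  [167,173): 6 bp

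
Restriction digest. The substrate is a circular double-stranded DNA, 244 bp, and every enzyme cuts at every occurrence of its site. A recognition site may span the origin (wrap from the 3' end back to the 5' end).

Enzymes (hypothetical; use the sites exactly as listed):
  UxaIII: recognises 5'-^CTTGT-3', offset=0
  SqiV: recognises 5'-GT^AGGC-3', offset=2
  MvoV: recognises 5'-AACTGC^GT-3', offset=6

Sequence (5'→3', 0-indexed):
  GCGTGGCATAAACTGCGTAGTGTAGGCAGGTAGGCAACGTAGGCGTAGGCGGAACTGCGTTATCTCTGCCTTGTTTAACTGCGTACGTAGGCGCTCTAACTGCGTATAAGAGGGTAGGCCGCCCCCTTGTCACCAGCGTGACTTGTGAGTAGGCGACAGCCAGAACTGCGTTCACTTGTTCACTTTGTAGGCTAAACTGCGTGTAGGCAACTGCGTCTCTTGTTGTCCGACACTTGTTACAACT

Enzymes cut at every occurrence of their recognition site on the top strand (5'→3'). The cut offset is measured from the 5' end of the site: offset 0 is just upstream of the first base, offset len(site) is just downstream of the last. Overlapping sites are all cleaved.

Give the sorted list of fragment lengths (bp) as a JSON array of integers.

Scan for sites:
  UxaIII CTTGT/0: at [69, 125, 141, 174, 218, 232] ⇒ [69, 125, 141, 174, 218, 232]
  SqiV GTAGGC/2: at [21, 29, 38, 44, 86, 113, 148, 186, 202] ⇒ [23, 31, 40, 46, 88, 115, 150, 188, 204]
  MvoV AACTGCGT/6: at [10, 52, 76, 97, 163, 194, 208, 240] ⇒ [2, 16, 58, 82, 103, 169, 200, 214]

Pooled cuts: [2, 16, 23, 31, 40, 46, 58, 69, 82, 88, 103, 115, 125, 141, 150, 169, 174, 188, 200, 204, 214, 218, 232]

Fragment lengths:
  2→16: 14 bp
  16→23: 7 bp
  23→31: 8 bp
  31→40: 9 bp
  40→46: 6 bp
  46→58: 12 bp
  58→69: 11 bp
  69→82: 13 bp
  82→88: 6 bp
  88→103: 15 bp
  103→115: 12 bp
  115→125: 10 bp
  125→141: 16 bp
  141→150: 9 bp
  150→169: 19 bp
  169→174: 5 bp
  174→188: 14 bp
  188→200: 12 bp
  200→204: 4 bp
  204→214: 10 bp
  214→218: 4 bp
  218→232: 14 bp
  232→2 (wrap): 244-232+2 = 14 bp

[4,4,5,6,6,7,8,9,9,10,10,11,12,12,12,13,14,14,14,14,15,16,19]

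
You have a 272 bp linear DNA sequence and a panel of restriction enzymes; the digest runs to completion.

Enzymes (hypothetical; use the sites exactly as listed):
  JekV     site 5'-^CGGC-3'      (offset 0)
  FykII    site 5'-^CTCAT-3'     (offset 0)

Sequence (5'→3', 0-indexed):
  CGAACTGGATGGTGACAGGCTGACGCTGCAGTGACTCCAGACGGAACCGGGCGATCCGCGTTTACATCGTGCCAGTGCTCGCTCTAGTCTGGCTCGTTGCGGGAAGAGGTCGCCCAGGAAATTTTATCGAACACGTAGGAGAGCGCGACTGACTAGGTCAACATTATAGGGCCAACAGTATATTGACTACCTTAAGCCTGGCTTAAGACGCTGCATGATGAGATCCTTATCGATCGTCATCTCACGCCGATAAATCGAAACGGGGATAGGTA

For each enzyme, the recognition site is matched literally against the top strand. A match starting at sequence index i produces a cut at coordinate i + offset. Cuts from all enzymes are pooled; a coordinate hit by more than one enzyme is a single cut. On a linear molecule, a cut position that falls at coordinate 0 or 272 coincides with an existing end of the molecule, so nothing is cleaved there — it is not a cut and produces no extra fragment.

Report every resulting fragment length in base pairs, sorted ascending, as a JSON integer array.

Scan for sites:
  JekV (CGGC, off=0): no sites
  FykII (CTCAT, off=0): no sites

All cut coordinates (distinct, sorted): ∅

Fragment lengths:
  no cuts → one linear fragment of 272 bp

[272]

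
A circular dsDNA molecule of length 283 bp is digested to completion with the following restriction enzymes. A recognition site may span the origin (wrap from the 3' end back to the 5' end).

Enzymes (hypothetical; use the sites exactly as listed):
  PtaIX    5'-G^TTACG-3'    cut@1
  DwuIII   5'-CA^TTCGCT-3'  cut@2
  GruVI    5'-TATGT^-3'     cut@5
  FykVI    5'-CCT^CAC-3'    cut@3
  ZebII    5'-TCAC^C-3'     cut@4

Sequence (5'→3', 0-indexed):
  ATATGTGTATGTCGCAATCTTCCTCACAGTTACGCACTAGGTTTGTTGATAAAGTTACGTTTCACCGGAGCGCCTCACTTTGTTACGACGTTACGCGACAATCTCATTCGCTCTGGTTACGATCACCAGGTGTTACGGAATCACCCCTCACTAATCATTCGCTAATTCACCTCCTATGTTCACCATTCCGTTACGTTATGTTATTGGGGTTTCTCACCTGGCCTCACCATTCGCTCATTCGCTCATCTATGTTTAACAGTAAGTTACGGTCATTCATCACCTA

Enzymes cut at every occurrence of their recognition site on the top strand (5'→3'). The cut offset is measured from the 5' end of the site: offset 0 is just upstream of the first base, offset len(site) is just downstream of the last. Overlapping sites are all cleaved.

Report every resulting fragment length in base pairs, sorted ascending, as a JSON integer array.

[2,3,4,4,5,6,6,7,7,7,8,8,9,9,9,10,10,10,11,11,11,12,12,13,15,16,16,17,25]

Scan for sites:
  PtaIX (GTTACG, off=1): starts [28, 53, 81, 89, 115, 131, 189, 262] → cuts [29, 54, 82, 90, 116, 132, 190, 263]
  DwuIII (CATTCGCT, off=2): starts [104, 155, 227, 235] → cuts [106, 157, 229, 237]
  GruVI (TATGT, off=5): starts [1, 7, 174, 196, 247] → cuts [6, 12, 179, 201, 252]
  FykVI (CCTCAC, off=3): starts [21, 72, 145, 221] → cuts [24, 75, 148, 224]
  ZebII (TCACC, off=4): starts [61, 122, 140, 166, 179, 213, 223, 276] → cuts [65, 126, 144, 170, 183, 217, 227, 280]

All cut coordinates (distinct, sorted): [6, 12, 24, 29, 54, 65, 75, 82, 90, 106, 116, 126, 132, 144, 148, 157, 170, 179, 183, 190, 201, 217, 224, 227, 229, 237, 252, 263, 280]

Fragments:
  6→12: 6 bp
  12→24: 12 bp
  24→29: 5 bp
  29→54: 25 bp
  54→65: 11 bp
  65→75: 10 bp
  75→82: 7 bp
  82→90: 8 bp
  90→106: 16 bp
  106→116: 10 bp
  116→126: 10 bp
  126→132: 6 bp
  132→144: 12 bp
  144→148: 4 bp
  148→157: 9 bp
  157→170: 13 bp
  170→179: 9 bp
  179→183: 4 bp
  183→190: 7 bp
  190→201: 11 bp
  201→217: 16 bp
  217→224: 7 bp
  224→227: 3 bp
  227→229: 2 bp
  229→237: 8 bp
  237→252: 15 bp
  252→263: 11 bp
  263→280: 17 bp
  280→6 (wrap): 283-280+6 = 9 bp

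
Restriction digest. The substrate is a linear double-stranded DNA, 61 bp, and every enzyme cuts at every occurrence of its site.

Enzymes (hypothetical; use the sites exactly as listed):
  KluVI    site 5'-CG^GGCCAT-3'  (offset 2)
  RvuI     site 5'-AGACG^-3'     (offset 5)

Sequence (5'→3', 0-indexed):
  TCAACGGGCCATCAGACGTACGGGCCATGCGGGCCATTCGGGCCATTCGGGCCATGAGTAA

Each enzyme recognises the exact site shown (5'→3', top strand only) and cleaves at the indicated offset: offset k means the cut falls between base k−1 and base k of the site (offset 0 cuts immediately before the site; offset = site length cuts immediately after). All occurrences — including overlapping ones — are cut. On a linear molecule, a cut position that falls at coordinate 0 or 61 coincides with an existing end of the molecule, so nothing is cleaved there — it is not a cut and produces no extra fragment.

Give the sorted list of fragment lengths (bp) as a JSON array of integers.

[4,6,9,9,9,12,12]

Scan for sites:
  KluVI (CGGGCCAT, off=2): starts [4, 20, 29, 38, 47] → cuts [6, 22, 31, 40, 49]
  RvuI (AGACG, off=5): starts [13] → cuts [18]

Pooled cuts: [6, 18, 22, 31, 40, 49]

Fragments:
  [0,6): 6 bp
  [6,18): 12 bp
  [18,22): 4 bp
  [22,31): 9 bp
  [31,40): 9 bp
  [40,49): 9 bp
  [49,61): 12 bp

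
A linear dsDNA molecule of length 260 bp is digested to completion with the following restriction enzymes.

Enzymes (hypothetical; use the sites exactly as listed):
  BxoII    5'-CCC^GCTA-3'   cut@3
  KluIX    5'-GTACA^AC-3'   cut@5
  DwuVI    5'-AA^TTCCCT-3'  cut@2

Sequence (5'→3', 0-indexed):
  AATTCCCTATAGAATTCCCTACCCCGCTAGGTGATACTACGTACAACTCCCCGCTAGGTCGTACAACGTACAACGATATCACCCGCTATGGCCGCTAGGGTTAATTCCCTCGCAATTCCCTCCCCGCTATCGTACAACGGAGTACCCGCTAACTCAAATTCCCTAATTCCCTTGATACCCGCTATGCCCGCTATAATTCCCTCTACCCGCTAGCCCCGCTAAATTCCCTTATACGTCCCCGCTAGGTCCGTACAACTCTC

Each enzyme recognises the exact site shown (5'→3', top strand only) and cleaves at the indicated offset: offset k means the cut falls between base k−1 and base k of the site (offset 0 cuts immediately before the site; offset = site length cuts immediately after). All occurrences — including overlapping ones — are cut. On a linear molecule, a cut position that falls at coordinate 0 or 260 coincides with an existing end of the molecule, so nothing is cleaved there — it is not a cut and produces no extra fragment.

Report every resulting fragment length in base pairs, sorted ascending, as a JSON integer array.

[2,6,6,7,7,7,8,9,9,10,11,11,11,11,11,12,12,12,13,14,14,17,20,20]

Per-enzyme occurrences:
  BxoII CCCGCTA/3: at [22, 49, 81, 122, 144, 177, 186, 205, 214, 237] ⇒ [25, 52, 84, 125, 147, 180, 189, 208, 217, 240]
  KluIX GTACAAC/5: at [40, 60, 67, 131, 249] ⇒ [45, 65, 72, 136, 254]
  DwuVI AATTCCCT/2: at [0, 12, 102, 113, 156, 164, 194, 221] ⇒ [2, 14, 104, 115, 158, 166, 196, 223]

All cut coordinates (distinct, sorted): [2, 14, 25, 45, 52, 65, 72, 84, 104, 115, 125, 136, 147, 158, 166, 180, 189, 196, 208, 217, 223, 240, 254]

Fragments:
  [0,2): 2 bp
  [2,14): 12 bp
  [14,25): 11 bp
  [25,45): 20 bp
  [45,52): 7 bp
  [52,65): 13 bp
  [65,72): 7 bp
  [72,84): 12 bp
  [84,104): 20 bp
  [104,115): 11 bp
  [115,125): 10 bp
  [125,136): 11 bp
  [136,147): 11 bp
  [147,158): 11 bp
  [158,166): 8 bp
  [166,180): 14 bp
  [180,189): 9 bp
  [189,196): 7 bp
  [196,208): 12 bp
  [208,217): 9 bp
  [217,223): 6 bp
  [223,240): 17 bp
  [240,254): 14 bp
  [254,260): 6 bp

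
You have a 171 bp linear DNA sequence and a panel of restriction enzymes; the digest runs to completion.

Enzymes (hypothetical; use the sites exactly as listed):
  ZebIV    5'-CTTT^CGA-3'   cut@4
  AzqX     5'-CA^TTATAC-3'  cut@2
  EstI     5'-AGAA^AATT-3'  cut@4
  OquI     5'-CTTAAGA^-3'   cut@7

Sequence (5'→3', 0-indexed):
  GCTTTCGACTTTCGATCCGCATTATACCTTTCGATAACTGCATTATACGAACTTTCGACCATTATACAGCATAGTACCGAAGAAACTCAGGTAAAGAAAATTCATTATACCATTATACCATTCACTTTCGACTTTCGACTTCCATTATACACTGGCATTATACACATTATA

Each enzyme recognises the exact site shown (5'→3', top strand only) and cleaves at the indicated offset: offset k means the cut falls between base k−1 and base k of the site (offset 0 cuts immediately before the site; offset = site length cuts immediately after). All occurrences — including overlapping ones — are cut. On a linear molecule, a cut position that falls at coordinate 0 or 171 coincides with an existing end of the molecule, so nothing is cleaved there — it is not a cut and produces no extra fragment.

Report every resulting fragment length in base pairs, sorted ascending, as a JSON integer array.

[5,6,6,7,7,8,9,9,10,11,13,13,14,16,37]

Scan for sites:
  ZebIV CTTTCGA/4: at [1, 8, 27, 51, 124, 131] ⇒ [5, 12, 31, 55, 128, 135]
  AzqX CATTATAC/2: at [19, 40, 59, 102, 110, 142, 155] ⇒ [21, 42, 61, 104, 112, 144, 157]
  EstI AGAAAATT/4: at [94] ⇒ [98]
  OquI (CTTAAGA, off=7): no sites

Pooled cuts: [5, 12, 21, 31, 42, 55, 61, 98, 104, 112, 128, 135, 144, 157]

Fragment lengths:
  [0,5): 5 bp
  [5,12): 7 bp
  [12,21): 9 bp
  [21,31): 10 bp
  [31,42): 11 bp
  [42,55): 13 bp
  [55,61): 6 bp
  [61,98): 37 bp
  [98,104): 6 bp
  [104,112): 8 bp
  [112,128): 16 bp
  [128,135): 7 bp
  [135,144): 9 bp
  [144,157): 13 bp
  [157,171): 14 bp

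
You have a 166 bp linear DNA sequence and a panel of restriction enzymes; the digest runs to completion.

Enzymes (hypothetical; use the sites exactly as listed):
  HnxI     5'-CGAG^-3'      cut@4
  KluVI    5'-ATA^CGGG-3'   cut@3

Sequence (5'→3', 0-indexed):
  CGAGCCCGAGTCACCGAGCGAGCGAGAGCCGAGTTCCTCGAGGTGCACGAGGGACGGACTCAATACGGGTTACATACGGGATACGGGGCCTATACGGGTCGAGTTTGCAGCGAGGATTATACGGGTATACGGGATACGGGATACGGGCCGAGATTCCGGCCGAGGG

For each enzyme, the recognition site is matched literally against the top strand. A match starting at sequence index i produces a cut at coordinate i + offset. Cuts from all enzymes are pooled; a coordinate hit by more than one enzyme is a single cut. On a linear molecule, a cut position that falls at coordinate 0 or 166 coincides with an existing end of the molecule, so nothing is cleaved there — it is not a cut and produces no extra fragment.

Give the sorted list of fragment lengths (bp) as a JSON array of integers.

Per-enzyme occurrences:
  HnxI CGAG/4: at [0, 6, 14, 18, 22, 29, 38, 47, 99, 110, 148, 160] ⇒ [4, 10, 18, 22, 26, 33, 42, 51, 103, 114, 152, 164]
  KluVI ATACGGG/3: at [62, 73, 80, 91, 118, 126, 133, 140] ⇒ [65, 76, 83, 94, 121, 129, 136, 143]

All cut coordinates (distinct, sorted): [4, 10, 18, 22, 26, 33, 42, 51, 65, 76, 83, 94, 103, 114, 121, 129, 136, 143, 152, 164]

Fragments:
  [0,4): 4 bp
  [4,10): 6 bp
  [10,18): 8 bp
  [18,22): 4 bp
  [22,26): 4 bp
  [26,33): 7 bp
  [33,42): 9 bp
  [42,51): 9 bp
  [51,65): 14 bp
  [65,76): 11 bp
  [76,83): 7 bp
  [83,94): 11 bp
  [94,103): 9 bp
  [103,114): 11 bp
  [114,121): 7 bp
  [121,129): 8 bp
  [129,136): 7 bp
  [136,143): 7 bp
  [143,152): 9 bp
  [152,164): 12 bp
  [164,166): 2 bp

[2,4,4,4,6,7,7,7,7,7,8,8,9,9,9,9,11,11,11,12,14]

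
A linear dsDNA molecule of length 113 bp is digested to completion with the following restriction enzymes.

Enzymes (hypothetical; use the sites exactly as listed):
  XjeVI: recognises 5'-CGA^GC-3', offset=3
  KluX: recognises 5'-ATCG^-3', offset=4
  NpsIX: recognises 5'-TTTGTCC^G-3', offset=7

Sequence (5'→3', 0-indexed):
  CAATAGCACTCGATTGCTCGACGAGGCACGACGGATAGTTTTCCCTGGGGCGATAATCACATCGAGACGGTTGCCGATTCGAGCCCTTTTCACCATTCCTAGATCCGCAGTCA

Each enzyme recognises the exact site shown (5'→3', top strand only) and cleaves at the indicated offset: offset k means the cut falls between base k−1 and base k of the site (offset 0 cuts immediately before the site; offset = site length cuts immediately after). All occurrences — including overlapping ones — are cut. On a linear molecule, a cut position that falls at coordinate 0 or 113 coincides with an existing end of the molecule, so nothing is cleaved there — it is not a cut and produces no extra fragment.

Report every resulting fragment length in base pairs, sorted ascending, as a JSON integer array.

Site scan:
  XjeVI (CGAGC, off=3): starts [79] → cuts [82]
  KluX (ATCG, off=4): starts [60] → cuts [64]
  NpsIX (TTTGTCCG, off=7): no sites

All cut coordinates (distinct, sorted): [64, 82]

Fragment lengths:
  [0,64): 64 bp
  [64,82): 18 bp
  [82,113): 31 bp

[18,31,64]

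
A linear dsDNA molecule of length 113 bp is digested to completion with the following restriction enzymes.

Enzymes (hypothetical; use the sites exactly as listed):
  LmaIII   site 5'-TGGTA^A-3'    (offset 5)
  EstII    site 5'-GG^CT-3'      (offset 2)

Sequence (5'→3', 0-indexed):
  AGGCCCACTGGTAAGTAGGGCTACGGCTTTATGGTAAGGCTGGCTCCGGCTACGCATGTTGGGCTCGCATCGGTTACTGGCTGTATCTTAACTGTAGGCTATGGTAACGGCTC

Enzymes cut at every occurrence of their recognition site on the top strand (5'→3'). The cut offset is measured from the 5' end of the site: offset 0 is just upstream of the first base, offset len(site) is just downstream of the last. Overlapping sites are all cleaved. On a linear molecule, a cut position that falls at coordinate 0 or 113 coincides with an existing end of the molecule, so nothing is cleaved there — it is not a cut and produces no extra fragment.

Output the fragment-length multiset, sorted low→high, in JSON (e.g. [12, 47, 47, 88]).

[3,3,4,4,6,6,7,8,10,13,14,17,18]

Site scan:
  LmaIII TGGTAA/5: at [8, 31, 101] ⇒ [13, 36, 106]
  EstII GGCT/2: at [18, 24, 37, 41, 47, 61, 78, 96, 108] ⇒ [20, 26, 39, 43, 49, 63, 80, 98, 110]

Pooled cuts: [13, 20, 26, 36, 39, 43, 49, 63, 80, 98, 106, 110]

Fragment lengths:
  [0,13): 13 bp
  [13,20): 7 bp
  [20,26): 6 bp
  [26,36): 10 bp
  [36,39): 3 bp
  [39,43): 4 bp
  [43,49): 6 bp
  [49,63): 14 bp
  [63,80): 17 bp
  [80,98): 18 bp
  [98,106): 8 bp
  [106,110): 4 bp
  [110,113): 3 bp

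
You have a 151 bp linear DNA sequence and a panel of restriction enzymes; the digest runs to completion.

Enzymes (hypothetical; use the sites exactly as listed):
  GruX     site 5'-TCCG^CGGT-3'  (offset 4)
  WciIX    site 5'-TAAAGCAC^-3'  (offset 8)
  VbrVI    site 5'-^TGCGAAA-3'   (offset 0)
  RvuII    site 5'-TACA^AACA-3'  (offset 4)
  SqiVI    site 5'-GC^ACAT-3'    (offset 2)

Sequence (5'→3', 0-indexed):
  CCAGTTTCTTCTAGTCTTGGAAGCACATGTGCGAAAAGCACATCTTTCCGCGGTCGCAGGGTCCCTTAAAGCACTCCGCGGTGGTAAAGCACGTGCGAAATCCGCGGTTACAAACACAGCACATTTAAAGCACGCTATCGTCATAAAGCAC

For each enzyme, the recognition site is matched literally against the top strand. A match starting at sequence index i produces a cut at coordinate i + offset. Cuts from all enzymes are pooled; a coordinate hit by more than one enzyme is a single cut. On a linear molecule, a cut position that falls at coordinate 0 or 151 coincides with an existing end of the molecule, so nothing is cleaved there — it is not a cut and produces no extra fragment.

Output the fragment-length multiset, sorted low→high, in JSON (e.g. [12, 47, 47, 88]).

Per-enzyme occurrences:
  GruX (TCCGCGGT, off=4): starts [46, 74, 100] → cuts [50, 78, 104]
  WciIX (TAAAGCAC, off=8): starts [66, 84, 125, 143] → cuts [74, 92, 133] (position 151 is a terminus of the linear molecule — no cut)
  VbrVI (TGCGAAA, off=0): starts [29, 93] → cuts [29, 93]
  RvuII (TACAAACA, off=4): starts [108] → cuts [112]
  SqiVI (GCACAT, off=2): starts [22, 37, 118] → cuts [24, 39, 120]

Pooled cuts: [24, 29, 39, 50, 74, 78, 92, 93, 104, 112, 120, 133]

Fragments:
  [0,24): 24 bp
  [24,29): 5 bp
  [29,39): 10 bp
  [39,50): 11 bp
  [50,74): 24 bp
  [74,78): 4 bp
  [78,92): 14 bp
  [92,93): 1 bp
  [93,104): 11 bp
  [104,112): 8 bp
  [112,120): 8 bp
  [120,133): 13 bp
  [133,151): 18 bp

[1,4,5,8,8,10,11,11,13,14,18,24,24]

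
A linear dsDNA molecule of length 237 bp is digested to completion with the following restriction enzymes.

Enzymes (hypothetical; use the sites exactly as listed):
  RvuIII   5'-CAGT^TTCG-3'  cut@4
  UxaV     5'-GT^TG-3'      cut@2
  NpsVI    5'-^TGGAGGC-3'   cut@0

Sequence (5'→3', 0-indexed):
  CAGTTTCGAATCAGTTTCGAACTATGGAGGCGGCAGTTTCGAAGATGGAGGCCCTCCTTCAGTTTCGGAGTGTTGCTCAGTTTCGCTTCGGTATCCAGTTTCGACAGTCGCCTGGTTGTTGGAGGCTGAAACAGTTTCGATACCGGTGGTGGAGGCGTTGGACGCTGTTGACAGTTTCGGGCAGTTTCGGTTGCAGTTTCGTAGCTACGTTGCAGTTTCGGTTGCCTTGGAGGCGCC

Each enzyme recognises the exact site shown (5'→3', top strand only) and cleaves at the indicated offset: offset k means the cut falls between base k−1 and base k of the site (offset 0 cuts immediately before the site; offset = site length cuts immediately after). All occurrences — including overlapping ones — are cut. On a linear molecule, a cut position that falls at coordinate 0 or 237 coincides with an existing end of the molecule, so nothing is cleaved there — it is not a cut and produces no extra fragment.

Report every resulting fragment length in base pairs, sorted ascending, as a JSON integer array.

Scan for sites:
  RvuIII (CAGTTTCG, off=4): starts [0, 11, 33, 59, 77, 95, 131, 171, 181, 193, 212] → cuts [4, 15, 37, 63, 81, 99, 135, 175, 185, 197, 216]
  UxaV (GTTG, off=2): starts [71, 114, 117, 156, 166, 189, 208, 220] → cuts [73, 116, 119, 158, 168, 191, 210, 222]
  NpsVI (TGGAGGC, off=0): starts [24, 45, 119, 149, 227] → cuts [24, 45, 119, 149, 227]

All cut coordinates (distinct, sorted): [4, 15, 24, 37, 45, 63, 73, 81, 99, 116, 119, 135, 149, 158, 168, 175, 185, 191, 197, 210, 216, 222, 227]

Fragment lengths:
  [0,4): 4 bp
  [4,15): 11 bp
  [15,24): 9 bp
  [24,37): 13 bp
  [37,45): 8 bp
  [45,63): 18 bp
  [63,73): 10 bp
  [73,81): 8 bp
  [81,99): 18 bp
  [99,116): 17 bp
  [116,119): 3 bp
  [119,135): 16 bp
  [135,149): 14 bp
  [149,158): 9 bp
  [158,168): 10 bp
  [168,175): 7 bp
  [175,185): 10 bp
  [185,191): 6 bp
  [191,197): 6 bp
  [197,210): 13 bp
  [210,216): 6 bp
  [216,222): 6 bp
  [222,227): 5 bp
  [227,237): 10 bp

[3,4,5,6,6,6,6,7,8,8,9,9,10,10,10,10,11,13,13,14,16,17,18,18]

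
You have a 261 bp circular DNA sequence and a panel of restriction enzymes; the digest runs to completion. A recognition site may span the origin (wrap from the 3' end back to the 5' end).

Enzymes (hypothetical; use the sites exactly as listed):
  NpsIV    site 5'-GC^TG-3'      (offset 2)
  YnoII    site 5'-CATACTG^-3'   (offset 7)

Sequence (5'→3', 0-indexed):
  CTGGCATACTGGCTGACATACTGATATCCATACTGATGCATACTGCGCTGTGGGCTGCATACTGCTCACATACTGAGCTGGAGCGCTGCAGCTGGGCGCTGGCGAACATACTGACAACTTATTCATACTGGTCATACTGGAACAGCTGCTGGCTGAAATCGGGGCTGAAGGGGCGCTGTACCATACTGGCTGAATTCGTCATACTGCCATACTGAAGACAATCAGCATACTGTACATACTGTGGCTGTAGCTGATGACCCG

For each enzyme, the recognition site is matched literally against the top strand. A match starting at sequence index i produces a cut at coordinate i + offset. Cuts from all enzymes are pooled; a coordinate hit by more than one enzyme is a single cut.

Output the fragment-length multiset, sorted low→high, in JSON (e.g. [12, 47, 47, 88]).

Site scan:
  NpsIV (GCTG, off=2): starts [11, 46, 53, 76, 84, 90, 97, 144, 147, 151, 163, 174, 188, 243, 249, 260] → cuts [1, 13, 48, 55, 78, 86, 92, 99, 146, 149, 153, 165, 176, 190, 245, 251]
  YnoII (CATACTG, off=7): starts [4, 16, 28, 38, 57, 68, 106, 123, 132, 181, 199, 207, 225, 234] → cuts [11, 23, 35, 45, 64, 75, 113, 130, 139, 188, 206, 214, 232, 241]

Pooled cuts: [1, 11, 13, 23, 35, 45, 48, 55, 64, 75, 78, 86, 92, 99, 113, 130, 139, 146, 149, 153, 165, 176, 188, 190, 206, 214, 232, 241, 245, 251]

Fragments:
  1→11: 10 bp
  11→13: 2 bp
  13→23: 10 bp
  23→35: 12 bp
  35→45: 10 bp
  45→48: 3 bp
  48→55: 7 bp
  55→64: 9 bp
  64→75: 11 bp
  75→78: 3 bp
  78→86: 8 bp
  86→92: 6 bp
  92→99: 7 bp
  99→113: 14 bp
  113→130: 17 bp
  130→139: 9 bp
  139→146: 7 bp
  146→149: 3 bp
  149→153: 4 bp
  153→165: 12 bp
  165→176: 11 bp
  176→188: 12 bp
  188→190: 2 bp
  190→206: 16 bp
  206→214: 8 bp
  214→232: 18 bp
  232→241: 9 bp
  241→245: 4 bp
  245→251: 6 bp
  251→1 (wrap): 261-251+1 = 11 bp

[2,2,3,3,3,4,4,6,6,7,7,7,8,8,9,9,9,10,10,10,11,11,11,12,12,12,14,16,17,18]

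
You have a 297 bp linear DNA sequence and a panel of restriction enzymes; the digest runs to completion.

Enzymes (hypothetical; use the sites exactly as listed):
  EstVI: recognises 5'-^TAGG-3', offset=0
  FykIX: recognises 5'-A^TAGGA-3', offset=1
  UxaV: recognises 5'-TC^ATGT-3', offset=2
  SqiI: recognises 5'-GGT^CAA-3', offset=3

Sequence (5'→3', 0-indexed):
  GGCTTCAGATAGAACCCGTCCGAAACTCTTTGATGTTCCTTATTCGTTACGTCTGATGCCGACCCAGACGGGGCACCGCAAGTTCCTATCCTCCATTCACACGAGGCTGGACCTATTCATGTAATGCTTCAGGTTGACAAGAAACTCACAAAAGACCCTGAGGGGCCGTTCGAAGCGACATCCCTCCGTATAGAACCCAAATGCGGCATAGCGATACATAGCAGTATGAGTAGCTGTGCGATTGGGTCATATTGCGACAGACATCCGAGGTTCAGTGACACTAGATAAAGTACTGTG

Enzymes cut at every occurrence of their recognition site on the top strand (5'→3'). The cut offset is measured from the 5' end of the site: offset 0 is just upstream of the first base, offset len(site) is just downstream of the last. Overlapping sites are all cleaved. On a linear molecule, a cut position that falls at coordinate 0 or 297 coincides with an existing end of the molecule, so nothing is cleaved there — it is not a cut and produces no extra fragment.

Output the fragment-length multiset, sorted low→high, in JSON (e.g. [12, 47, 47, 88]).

Scan for sites:
  EstVI (TAGG, off=0): no sites
  FykIX (ATAGGA, off=1): no sites
  UxaV (TCATGT, off=2): starts [116] → cuts [118]
  SqiI (GGTCAA, off=3): no sites

Pooled cuts: [118]

Fragment lengths:
  [0,118): 118 bp
  [118,297): 179 bp

[118,179]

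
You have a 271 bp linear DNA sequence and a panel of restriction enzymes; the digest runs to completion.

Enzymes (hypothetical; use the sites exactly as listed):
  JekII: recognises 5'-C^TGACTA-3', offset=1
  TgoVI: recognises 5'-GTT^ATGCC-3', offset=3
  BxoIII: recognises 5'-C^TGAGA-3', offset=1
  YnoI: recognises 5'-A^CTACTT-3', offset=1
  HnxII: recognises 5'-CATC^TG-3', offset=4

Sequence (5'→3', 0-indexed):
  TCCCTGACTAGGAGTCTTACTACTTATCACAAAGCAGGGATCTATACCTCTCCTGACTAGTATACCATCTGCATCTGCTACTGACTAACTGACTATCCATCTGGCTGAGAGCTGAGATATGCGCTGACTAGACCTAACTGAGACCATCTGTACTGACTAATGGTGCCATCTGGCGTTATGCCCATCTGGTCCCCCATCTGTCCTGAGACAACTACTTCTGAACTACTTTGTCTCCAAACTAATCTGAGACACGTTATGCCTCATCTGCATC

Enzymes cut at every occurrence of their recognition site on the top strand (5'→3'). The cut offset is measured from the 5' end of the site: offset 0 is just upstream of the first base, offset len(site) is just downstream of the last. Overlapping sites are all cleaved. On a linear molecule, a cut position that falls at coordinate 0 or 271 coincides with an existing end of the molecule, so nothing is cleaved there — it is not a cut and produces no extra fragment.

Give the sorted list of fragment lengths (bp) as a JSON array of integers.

Per-enzyme occurrences:
  JekII CTGACTA/1: at [3, 52, 80, 88, 123, 152] ⇒ [4, 53, 81, 89, 124, 153]
  TgoVI GTTATGCC/3: at [174, 252] ⇒ [177, 255]
  BxoIII CTGAGA/1: at [104, 111, 137, 202, 243] ⇒ [105, 112, 138, 203, 244]
  YnoI ACTACTT/1: at [18, 210, 221] ⇒ [19, 211, 222]
  HnxII CATCTG/4: at [65, 71, 97, 144, 166, 182, 194, 261] ⇒ [69, 75, 101, 148, 170, 186, 198, 265]

Pooled cuts: [4, 19, 53, 69, 75, 81, 89, 101, 105, 112, 124, 138, 148, 153, 170, 177, 186, 198, 203, 211, 222, 244, 255, 265]

Fragments:
  [0,4): 4 bp
  [4,19): 15 bp
  [19,53): 34 bp
  [53,69): 16 bp
  [69,75): 6 bp
  [75,81): 6 bp
  [81,89): 8 bp
  [89,101): 12 bp
  [101,105): 4 bp
  [105,112): 7 bp
  [112,124): 12 bp
  [124,138): 14 bp
  [138,148): 10 bp
  [148,153): 5 bp
  [153,170): 17 bp
  [170,177): 7 bp
  [177,186): 9 bp
  [186,198): 12 bp
  [198,203): 5 bp
  [203,211): 8 bp
  [211,222): 11 bp
  [222,244): 22 bp
  [244,255): 11 bp
  [255,265): 10 bp
  [265,271): 6 bp

[4,4,5,5,6,6,6,7,7,8,8,9,10,10,11,11,12,12,12,14,15,16,17,22,34]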